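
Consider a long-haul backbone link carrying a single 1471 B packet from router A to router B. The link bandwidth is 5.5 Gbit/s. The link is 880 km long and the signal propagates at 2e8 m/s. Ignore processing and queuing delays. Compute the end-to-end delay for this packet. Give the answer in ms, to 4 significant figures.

4.402 ms

L = 1471 × 8 = 11768 bits.
Transmission delay = L/R = 11768 / 5500000000 = 0.00213964 ms.
Propagation delay = d/s = 880000 m / 200000000 m/s = 4.4 ms.
Total = 4.402 ms.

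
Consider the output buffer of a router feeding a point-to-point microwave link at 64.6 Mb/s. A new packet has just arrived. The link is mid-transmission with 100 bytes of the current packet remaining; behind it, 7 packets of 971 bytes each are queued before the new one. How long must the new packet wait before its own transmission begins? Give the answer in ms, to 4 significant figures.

0.8541 ms

Each queued packet: L/R = 7768/6.46e+07 = 0.120248 ms.
7 queued → 0.841734 ms.
Plus remaining 800 bits of current packet: 0.0123839 ms.
Queuing delay = 0.8541 ms.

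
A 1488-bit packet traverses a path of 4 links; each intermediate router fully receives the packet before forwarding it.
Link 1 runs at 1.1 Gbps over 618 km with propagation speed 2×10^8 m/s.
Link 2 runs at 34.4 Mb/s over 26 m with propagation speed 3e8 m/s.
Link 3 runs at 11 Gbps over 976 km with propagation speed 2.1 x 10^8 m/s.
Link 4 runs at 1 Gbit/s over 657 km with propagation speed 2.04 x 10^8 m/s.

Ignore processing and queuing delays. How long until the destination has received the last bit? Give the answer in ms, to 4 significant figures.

Transmission delays (L/R per hop): 0.00135273, 0.0432558, 0.000135273, 0.001488 ms; sum = 0.0462318 ms.
Propagation delays (d/s per hop): 3.09, 8.66667e-05, 4.64762, 3.22059 ms; sum = 10.9583 ms.
End-to-end = 11.00 ms.

11.00 ms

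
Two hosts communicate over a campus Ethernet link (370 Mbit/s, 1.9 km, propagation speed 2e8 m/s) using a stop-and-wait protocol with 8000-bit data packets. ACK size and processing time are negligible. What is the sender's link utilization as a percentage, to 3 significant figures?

t_tx = L/R = 8000/370000000 = 2.16216e-05 s.
t_prop = 1900/200000000 = 9.5e-06 s; RTT = 1.9e-05 s.
Cycle = t_tx + RTT = 4.06216e-05 s.
Utilization = t_tx / cycle = 2.16216e-05/4.06216e-05 = 53.2 %.

53.2 %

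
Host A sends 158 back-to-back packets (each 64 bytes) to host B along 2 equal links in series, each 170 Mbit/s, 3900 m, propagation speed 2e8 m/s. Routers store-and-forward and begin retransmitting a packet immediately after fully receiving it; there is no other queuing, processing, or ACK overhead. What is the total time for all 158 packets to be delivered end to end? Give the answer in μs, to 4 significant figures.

517.9 μs

Per-hop transmission t_tx = L/R = 512/170000000 = 3.01176 μs.
Per-hop propagation t_prop = 3900/200000000 = 19.5 μs.
Pipeline fill: first packet needs 2·t_tx to clear all hops; remaining 157 packets each add one t_tx.
Total = (2+158-1)·t_tx + 2·t_prop = 159·3.01176 + 2·19.5 = 517.9 μs.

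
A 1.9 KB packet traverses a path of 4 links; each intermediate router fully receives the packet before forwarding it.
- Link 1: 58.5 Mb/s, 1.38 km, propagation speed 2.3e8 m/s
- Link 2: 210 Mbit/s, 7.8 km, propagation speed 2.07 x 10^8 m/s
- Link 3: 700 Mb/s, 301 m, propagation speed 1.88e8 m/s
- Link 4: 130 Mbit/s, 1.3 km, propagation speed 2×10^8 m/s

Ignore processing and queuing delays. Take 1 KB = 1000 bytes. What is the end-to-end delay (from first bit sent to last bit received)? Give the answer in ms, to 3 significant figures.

0.523 ms

L = 15200 bits.
Transmission delays (L/R per hop): 0.259829, 0.072381, 0.0217143, 0.116923 ms; sum = 0.470847 ms.
Propagation delays (d/s per hop): 0.006, 0.0376812, 0.00160106, 0.0065 ms; sum = 0.0517822 ms.
End-to-end = 0.523 ms.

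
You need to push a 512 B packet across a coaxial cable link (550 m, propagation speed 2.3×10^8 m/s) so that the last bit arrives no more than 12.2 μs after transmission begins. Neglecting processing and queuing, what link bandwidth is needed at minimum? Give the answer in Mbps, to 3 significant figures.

L = 4096 bits.
Propagation delay = 550 / 2.3e+08 = 2.3913 μs.
Transmission budget = 12.2 − 2.3913 = 9.8087 μs.
R ≥ L / t_tx = 4096 bits / 9.8087e-06 s = 418 Mbps.

418 Mbps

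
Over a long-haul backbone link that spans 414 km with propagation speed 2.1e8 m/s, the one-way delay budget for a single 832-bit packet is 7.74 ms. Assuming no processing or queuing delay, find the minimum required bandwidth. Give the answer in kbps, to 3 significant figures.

144 kbps

Propagation delay = 414000 / 210000000 = 1.97143 ms.
Transmission budget = 7.74 − 1.97143 = 5.76857 ms.
R ≥ L / t_tx = 832 bits / 0.00576857 s = 144 kbps.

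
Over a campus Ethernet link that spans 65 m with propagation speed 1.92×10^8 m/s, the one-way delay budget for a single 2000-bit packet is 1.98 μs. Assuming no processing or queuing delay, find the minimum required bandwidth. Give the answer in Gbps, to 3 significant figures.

Propagation delay = 65 / 192000000 = 0.338542 μs.
Transmission budget = 1.98 − 0.338542 = 1.64146 μs.
R ≥ L / t_tx = 2000 bits / 1.64146e-06 s = 1.22 Gbps.

1.22 Gbps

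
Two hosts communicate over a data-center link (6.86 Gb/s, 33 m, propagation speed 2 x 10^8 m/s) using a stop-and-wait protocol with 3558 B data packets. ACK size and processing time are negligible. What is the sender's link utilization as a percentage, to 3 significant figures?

92.6 %

t_tx = L/R = 28464/6860000000 = 4.14927e-06 s.
t_prop = 33/200000000 = 1.65e-07 s; RTT = 3.3e-07 s.
Cycle = t_tx + RTT = 4.47927e-06 s.
Utilization = t_tx / cycle = 4.14927e-06/4.47927e-06 = 92.6 %.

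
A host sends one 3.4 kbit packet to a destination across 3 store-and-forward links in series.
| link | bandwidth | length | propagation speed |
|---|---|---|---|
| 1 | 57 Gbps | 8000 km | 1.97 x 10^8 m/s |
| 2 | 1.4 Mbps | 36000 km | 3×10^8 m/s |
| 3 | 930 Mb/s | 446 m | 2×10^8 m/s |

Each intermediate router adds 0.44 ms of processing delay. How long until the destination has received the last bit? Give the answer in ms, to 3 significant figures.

L = 3400 bits.
Transmission delays (L/R per hop): 5.96491e-05, 2.42857, 0.00365591 ms; sum = 2.43229 ms.
Propagation delays (d/s per hop): 40.6091, 120, 0.00223 ms; sum = 160.611 ms.
Processing at 2 router(s): 2 × 0.44 ms = 0.88 ms.
End-to-end = 164 ms.

164 ms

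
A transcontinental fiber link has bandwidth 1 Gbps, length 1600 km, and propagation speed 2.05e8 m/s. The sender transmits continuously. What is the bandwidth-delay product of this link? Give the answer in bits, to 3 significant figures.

Propagation delay = 1600000 / 2.05e+08 = 0.00780488 s.
BDP = R × t_prop = 1000000000 × 0.00780488 = 7804880 bits.

7800000 bits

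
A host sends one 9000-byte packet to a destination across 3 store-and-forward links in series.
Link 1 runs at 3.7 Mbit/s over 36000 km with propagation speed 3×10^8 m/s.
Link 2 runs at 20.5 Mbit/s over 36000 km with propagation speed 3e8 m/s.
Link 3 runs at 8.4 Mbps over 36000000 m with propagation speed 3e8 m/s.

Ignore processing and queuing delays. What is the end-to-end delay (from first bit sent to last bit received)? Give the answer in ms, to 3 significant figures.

392 ms

L = 9000 × 8 = 72000 bits.
Transmission delays (L/R per hop): 19.4595, 3.5122, 8.57143 ms; sum = 31.5431 ms.
Propagation delays (d/s per hop): 120, 120, 120 ms; sum = 360 ms.
End-to-end = 392 ms.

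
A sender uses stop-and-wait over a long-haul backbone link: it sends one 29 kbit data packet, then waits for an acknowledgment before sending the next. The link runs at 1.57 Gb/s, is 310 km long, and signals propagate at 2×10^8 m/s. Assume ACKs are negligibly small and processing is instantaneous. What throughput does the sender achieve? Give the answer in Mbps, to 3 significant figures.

9.30 Mbps

t_tx = L/R = 29000/1570000000 = 1.84713e-05 s.
t_prop = 310000/200000000 = 0.00155 s; RTT = 0.0031 s.
Cycle = t_tx + RTT = 0.00311847 s.
Throughput = L / cycle = 29000 / 0.00311847 = 9.30 Mbps.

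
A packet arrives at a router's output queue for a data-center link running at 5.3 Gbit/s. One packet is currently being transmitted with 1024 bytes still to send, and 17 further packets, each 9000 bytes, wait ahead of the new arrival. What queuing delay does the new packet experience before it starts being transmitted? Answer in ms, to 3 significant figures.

Each queued packet: L/R = 72000/5300000000 = 0.0135849 ms.
17 queued → 0.230943 ms.
Plus remaining 8192 bits of current packet: 0.00154566 ms.
Queuing delay = 0.232 ms.

0.232 ms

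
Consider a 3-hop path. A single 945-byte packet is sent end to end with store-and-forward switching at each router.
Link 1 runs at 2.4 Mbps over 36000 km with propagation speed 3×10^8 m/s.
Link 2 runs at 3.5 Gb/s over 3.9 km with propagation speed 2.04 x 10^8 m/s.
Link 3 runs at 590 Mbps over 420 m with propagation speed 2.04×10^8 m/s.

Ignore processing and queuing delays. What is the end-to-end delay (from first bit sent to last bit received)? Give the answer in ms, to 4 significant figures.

123.2 ms

L = 945 × 8 = 7560 bits.
Transmission delays (L/R per hop): 3.15, 0.00216, 0.0128136 ms; sum = 3.16497 ms.
Propagation delays (d/s per hop): 120, 0.0191176, 0.00205882 ms; sum = 120.021 ms.
End-to-end = 123.2 ms.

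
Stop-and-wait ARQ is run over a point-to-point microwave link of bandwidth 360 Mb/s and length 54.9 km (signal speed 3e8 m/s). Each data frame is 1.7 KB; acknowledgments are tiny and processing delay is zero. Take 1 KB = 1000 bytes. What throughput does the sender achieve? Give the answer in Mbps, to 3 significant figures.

t_tx = L/R = 13600/360000000 = 3.77778e-05 s.
t_prop = 54900/300000000 = 0.000183 s; RTT = 0.000366 s.
Cycle = t_tx + RTT = 0.000403778 s.
Throughput = L / cycle = 13600 / 0.000403778 = 33.7 Mbps.

33.7 Mbps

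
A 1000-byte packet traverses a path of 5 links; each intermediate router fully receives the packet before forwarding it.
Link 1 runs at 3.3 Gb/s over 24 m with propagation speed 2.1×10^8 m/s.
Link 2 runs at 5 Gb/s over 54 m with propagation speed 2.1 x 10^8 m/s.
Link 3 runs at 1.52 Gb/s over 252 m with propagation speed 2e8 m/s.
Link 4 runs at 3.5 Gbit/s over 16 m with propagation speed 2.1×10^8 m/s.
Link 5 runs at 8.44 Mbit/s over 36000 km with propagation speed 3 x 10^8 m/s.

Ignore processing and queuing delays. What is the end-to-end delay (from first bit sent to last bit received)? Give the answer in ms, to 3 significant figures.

121 ms

L = 1000 × 8 = 8000 bits.
Transmission delays (L/R per hop): 0.00242424, 0.0016, 0.00526316, 0.00228571, 0.947867 ms; sum = 0.95944 ms.
Propagation delays (d/s per hop): 0.000114286, 0.000257143, 0.00126, 7.61905e-05, 120 ms; sum = 120.002 ms.
End-to-end = 121 ms.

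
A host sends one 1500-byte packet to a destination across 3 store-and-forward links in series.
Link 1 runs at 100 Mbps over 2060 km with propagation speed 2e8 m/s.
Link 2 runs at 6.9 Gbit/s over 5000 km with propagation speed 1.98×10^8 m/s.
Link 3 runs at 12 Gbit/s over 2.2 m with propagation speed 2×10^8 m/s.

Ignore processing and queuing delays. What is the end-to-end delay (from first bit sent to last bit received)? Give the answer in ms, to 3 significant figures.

L = 1500 × 8 = 12000 bits.
Transmission delays (L/R per hop): 0.12, 0.00173913, 0.001 ms; sum = 0.122739 ms.
Propagation delays (d/s per hop): 10.3, 25.2525, 1.1e-05 ms; sum = 35.5525 ms.
End-to-end = 35.7 ms.

35.7 ms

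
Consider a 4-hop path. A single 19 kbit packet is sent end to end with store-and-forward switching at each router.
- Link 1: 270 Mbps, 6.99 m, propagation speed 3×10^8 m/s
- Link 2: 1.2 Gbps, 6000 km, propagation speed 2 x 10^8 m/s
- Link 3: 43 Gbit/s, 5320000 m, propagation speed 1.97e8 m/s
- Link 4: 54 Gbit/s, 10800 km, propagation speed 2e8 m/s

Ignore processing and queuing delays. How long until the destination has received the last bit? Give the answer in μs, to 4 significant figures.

L = 19000 bits.
Transmission delays (L/R per hop): 70.3704, 15.8333, 0.44186, 0.351852 μs; sum = 86.9974 μs.
Propagation delays (d/s per hop): 0.0233, 30000, 27005.1, 54000 μs; sum = 111005 μs.
End-to-end = 111100 μs.

111100 μs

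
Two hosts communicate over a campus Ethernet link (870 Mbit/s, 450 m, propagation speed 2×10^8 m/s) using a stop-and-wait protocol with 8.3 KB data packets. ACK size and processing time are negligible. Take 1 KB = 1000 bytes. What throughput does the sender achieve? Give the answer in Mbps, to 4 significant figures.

821.6 Mbps

t_tx = L/R = 66400/870000000 = 7.63218e-05 s.
t_prop = 450/200000000 = 2.25e-06 s; RTT = 4.5e-06 s.
Cycle = t_tx + RTT = 8.08218e-05 s.
Throughput = L / cycle = 66400 / 8.08218e-05 = 821.6 Mbps.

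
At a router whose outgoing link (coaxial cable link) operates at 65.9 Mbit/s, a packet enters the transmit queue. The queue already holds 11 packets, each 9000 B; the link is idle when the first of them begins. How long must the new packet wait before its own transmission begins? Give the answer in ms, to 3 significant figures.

12.0 ms

Each queued packet: L/R = 72000/6.59e+07 = 1.09256 ms.
11 queued → 12.0182 ms.
Queuing delay = 12.0 ms.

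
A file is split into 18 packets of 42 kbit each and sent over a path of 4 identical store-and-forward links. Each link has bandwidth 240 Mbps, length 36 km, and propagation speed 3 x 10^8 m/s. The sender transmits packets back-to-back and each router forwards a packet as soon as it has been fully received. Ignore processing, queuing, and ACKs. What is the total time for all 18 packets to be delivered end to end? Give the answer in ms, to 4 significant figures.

4.155 ms

Per-hop transmission t_tx = L/R = 42000/240000000 = 0.175 ms.
Per-hop propagation t_prop = 36000/300000000 = 0.12 ms.
Pipeline fill: first packet needs 4·t_tx to clear all hops; remaining 17 packets each add one t_tx.
Total = (4+18-1)·t_tx + 4·t_prop = 21·0.175 + 4·0.12 = 4.155 ms.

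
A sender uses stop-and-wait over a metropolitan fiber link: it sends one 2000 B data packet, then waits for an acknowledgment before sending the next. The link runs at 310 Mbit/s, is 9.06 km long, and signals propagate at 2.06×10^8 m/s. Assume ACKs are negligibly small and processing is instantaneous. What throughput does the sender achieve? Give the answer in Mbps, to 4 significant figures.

t_tx = L/R = 16000/310000000 = 5.16129e-05 s.
t_prop = 9060/206000000 = 4.39806e-05 s; RTT = 8.79612e-05 s.
Cycle = t_tx + RTT = 0.000139574 s.
Throughput = L / cycle = 16000 / 0.000139574 = 114.6 Mbps.

114.6 Mbps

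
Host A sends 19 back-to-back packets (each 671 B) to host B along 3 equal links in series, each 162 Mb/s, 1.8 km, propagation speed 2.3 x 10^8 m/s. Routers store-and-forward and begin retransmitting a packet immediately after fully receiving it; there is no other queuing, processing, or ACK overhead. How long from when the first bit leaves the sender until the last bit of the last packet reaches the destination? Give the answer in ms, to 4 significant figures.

0.7193 ms

Per-hop transmission t_tx = L/R = 5368/162000000 = 0.0331358 ms.
Per-hop propagation t_prop = 1800/2.3e+08 = 0.00782609 ms.
Pipeline fill: first packet needs 3·t_tx to clear all hops; remaining 18 packets each add one t_tx.
Total = (3+19-1)·t_tx + 3·t_prop = 21·0.0331358 + 3·0.00782609 = 0.7193 ms.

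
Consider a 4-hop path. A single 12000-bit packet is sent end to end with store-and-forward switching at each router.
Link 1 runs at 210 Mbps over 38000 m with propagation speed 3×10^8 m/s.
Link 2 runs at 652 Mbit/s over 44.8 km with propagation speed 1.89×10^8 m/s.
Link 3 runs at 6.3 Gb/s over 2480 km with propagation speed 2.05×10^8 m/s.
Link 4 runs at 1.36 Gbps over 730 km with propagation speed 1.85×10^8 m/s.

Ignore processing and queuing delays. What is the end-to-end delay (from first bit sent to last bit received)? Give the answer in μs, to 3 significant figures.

16500 μs

Transmission delays (L/R per hop): 57.1429, 18.4049, 1.90476, 8.82353 μs; sum = 86.2761 μs.
Propagation delays (d/s per hop): 126.667, 237.037, 12097.6, 3945.95 μs; sum = 16407.2 μs.
End-to-end = 16500 μs.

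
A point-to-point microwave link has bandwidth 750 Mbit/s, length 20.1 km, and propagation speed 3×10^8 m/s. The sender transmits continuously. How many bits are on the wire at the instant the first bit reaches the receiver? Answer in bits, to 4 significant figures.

Propagation delay = 20100 / 300000000 = 6.7e-05 s.
BDP = R × t_prop = 750000000 × 6.7e-05 = 50250 bits.

50250 bits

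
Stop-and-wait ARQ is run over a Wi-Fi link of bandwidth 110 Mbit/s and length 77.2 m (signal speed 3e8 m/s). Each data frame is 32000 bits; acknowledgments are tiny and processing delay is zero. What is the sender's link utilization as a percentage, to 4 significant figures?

99.82 %

t_tx = L/R = 32000/110000000 = 0.000290909 s.
t_prop = 77.2/300000000 = 2.57333e-07 s; RTT = 5.14667e-07 s.
Cycle = t_tx + RTT = 0.000291424 s.
Utilization = t_tx / cycle = 0.000290909/0.000291424 = 99.82 %.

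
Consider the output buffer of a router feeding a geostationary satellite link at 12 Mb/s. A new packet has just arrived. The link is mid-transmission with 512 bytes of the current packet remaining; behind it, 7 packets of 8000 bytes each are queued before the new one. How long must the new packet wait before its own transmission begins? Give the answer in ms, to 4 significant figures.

37.67 ms

Each queued packet: L/R = 64000/12000000 = 5.33333 ms.
7 queued → 37.3333 ms.
Plus remaining 4096 bits of current packet: 0.341333 ms.
Queuing delay = 37.67 ms.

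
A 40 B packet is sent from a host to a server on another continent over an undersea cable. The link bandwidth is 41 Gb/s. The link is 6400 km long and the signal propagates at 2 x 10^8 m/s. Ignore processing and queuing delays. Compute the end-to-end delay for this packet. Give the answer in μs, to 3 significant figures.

32000 μs

L = 40 × 8 = 320 bits.
Transmission delay = L/R = 320 / 41000000000 = 0.00780488 μs.
Propagation delay = d/s = 6400000 m / 200000000 m/s = 32000 μs.
Total = 32000 μs.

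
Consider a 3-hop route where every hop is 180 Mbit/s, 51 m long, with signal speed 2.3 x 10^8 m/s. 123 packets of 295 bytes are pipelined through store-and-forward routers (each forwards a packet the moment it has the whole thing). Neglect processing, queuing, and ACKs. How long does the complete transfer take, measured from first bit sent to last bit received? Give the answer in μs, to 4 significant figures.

Per-hop transmission t_tx = L/R = 2360/180000000 = 13.1111 μs.
Per-hop propagation t_prop = 51/2.3e+08 = 0.221739 μs.
Pipeline fill: first packet needs 3·t_tx to clear all hops; remaining 122 packets each add one t_tx.
Total = (3+123-1)·t_tx + 3·t_prop = 125·13.1111 + 3·0.221739 = 1640 μs.

1640 μs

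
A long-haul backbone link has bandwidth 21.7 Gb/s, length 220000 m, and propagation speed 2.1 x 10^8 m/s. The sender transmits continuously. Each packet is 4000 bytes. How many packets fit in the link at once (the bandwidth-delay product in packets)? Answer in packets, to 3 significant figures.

710 packets

Propagation delay = 220000 / 210000000 = 0.00104762 s.
BDP = R × t_prop = 21700000000 × 0.00104762 = 22733300 bits.
In packets of 32000 bits: 710 packets.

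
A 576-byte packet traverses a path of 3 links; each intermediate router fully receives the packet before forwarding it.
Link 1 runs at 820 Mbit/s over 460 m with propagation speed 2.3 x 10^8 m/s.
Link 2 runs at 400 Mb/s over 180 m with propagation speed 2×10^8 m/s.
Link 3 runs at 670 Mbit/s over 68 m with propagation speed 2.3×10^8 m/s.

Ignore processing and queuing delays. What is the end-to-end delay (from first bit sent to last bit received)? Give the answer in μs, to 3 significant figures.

L = 576 × 8 = 4608 bits.
Transmission delays (L/R per hop): 5.61951, 11.52, 6.87761 μs; sum = 24.0171 μs.
Propagation delays (d/s per hop): 2, 0.9, 0.295652 μs; sum = 3.19565 μs.
End-to-end = 27.2 μs.

27.2 μs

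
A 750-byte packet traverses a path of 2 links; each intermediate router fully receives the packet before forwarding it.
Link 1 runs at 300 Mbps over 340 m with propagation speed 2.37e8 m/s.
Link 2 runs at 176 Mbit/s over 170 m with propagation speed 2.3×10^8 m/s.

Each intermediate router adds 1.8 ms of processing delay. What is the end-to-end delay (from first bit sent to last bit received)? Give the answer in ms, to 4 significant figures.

1.856 ms

L = 750 × 8 = 6000 bits.
Transmission delays (L/R per hop): 0.02, 0.0340909 ms; sum = 0.0540909 ms.
Propagation delays (d/s per hop): 0.0014346, 0.00073913 ms; sum = 0.00217373 ms.
Processing at 1 router(s): 1 × 1.8 ms = 1.8 ms.
End-to-end = 1.856 ms.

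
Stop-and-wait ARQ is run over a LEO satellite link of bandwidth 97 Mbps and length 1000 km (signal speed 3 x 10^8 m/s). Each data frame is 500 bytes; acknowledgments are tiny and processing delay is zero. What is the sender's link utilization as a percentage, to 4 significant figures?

t_tx = L/R = 4000/97000000 = 4.12371e-05 s.
t_prop = 1000000/300000000 = 0.00333333 s; RTT = 0.00666667 s.
Cycle = t_tx + RTT = 0.0067079 s.
Utilization = t_tx / cycle = 4.12371e-05/0.0067079 = 0.6148 %.

0.6148 %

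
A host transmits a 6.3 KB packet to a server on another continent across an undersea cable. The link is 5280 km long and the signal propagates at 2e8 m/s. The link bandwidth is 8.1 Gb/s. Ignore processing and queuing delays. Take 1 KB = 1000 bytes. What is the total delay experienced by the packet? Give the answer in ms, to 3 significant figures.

26.4 ms

L = 50400 bits.
Transmission delay = L/R = 50400 / 8100000000 = 0.00622222 ms.
Propagation delay = d/s = 5280000 m / 200000000 m/s = 26.4 ms.
Total = 26.4 ms.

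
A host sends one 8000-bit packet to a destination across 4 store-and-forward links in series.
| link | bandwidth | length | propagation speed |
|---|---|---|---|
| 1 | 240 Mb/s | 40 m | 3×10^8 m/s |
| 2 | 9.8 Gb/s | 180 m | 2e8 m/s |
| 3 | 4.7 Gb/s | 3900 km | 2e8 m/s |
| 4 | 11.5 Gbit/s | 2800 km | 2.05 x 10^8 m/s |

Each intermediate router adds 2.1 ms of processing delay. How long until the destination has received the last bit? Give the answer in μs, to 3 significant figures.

39500 μs

Transmission delays (L/R per hop): 33.3333, 0.816327, 1.70213, 0.695652 μs; sum = 36.5474 μs.
Propagation delays (d/s per hop): 0.133333, 0.9, 19500, 13658.5 μs; sum = 33159.6 μs.
Processing at 3 router(s): 3 × 2.1 ms = 6300 μs.
End-to-end = 39500 μs.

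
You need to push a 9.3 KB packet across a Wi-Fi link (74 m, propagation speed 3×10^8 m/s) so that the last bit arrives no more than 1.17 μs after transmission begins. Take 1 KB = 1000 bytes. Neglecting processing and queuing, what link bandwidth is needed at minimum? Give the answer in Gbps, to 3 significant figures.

80.6 Gbps

L = 74400 bits.
Propagation delay = 74 / 300000000 = 0.246667 μs.
Transmission budget = 1.17 − 0.246667 = 0.923333 μs.
R ≥ L / t_tx = 74400 bits / 9.23333e-07 s = 80.6 Gbps.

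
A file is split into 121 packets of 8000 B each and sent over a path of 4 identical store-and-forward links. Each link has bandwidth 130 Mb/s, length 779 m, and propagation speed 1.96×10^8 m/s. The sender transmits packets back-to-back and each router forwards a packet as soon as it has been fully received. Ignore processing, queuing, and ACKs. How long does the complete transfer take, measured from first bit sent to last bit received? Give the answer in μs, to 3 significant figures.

Per-hop transmission t_tx = L/R = 64000/130000000 = 492.308 μs.
Per-hop propagation t_prop = 779/196000000 = 3.97449 μs.
Pipeline fill: first packet needs 4·t_tx to clear all hops; remaining 120 packets each add one t_tx.
Total = (4+121-1)·t_tx + 4·t_prop = 124·492.308 + 4·3.97449 = 61100 μs.

61100 μs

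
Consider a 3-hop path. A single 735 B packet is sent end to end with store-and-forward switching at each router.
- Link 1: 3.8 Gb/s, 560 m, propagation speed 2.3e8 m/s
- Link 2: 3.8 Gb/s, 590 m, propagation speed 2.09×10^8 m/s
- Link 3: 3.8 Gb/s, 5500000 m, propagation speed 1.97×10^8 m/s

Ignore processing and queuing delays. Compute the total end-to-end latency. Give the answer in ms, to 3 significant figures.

27.9 ms

L = 735 × 8 = 5880 bits.
Transmission delay per hop = L/R = 5880/3800000000 = 0.00154737 ms; 3 hops → 0.00464211 ms.
Propagation delays (d/s per hop): 0.00243478, 0.00282297, 27.9188 ms; sum = 27.924 ms.
End-to-end = 27.9 ms.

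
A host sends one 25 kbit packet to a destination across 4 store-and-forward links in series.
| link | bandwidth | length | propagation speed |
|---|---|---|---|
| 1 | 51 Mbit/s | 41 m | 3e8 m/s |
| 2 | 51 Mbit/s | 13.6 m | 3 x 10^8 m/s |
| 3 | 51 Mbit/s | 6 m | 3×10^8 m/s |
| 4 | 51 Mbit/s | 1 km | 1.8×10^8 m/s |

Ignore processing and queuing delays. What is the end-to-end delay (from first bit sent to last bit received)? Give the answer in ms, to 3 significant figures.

1.97 ms

L = 25000 bits.
Transmission delay per hop = L/R = 25000/51000000 = 0.490196 ms; 4 hops → 1.96078 ms.
Propagation delays (d/s per hop): 0.000136667, 4.53333e-05, 2e-05, 0.00555556 ms; sum = 0.00575756 ms.
End-to-end = 1.97 ms.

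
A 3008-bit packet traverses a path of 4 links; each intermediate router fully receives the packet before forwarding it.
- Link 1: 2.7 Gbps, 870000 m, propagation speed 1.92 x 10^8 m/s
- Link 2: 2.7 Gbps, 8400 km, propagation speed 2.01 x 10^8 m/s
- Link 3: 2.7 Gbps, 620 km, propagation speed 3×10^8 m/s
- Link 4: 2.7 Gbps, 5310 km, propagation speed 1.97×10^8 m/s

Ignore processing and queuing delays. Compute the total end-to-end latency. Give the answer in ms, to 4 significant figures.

75.35 ms

Transmission delay per hop = L/R = 3008/2700000000 = 0.00111407 ms; 4 hops → 0.0044563 ms.
Propagation delays (d/s per hop): 4.53125, 41.791, 2.06667, 26.9543 ms; sum = 75.3433 ms.
End-to-end = 75.35 ms.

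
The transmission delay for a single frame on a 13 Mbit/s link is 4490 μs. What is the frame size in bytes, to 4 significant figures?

L = R × t_tx = 13000000 b/s × 0.00449 s = 58370 bits.
In bytes: 58370 / 8 = 7296 bytes.

7296 bytes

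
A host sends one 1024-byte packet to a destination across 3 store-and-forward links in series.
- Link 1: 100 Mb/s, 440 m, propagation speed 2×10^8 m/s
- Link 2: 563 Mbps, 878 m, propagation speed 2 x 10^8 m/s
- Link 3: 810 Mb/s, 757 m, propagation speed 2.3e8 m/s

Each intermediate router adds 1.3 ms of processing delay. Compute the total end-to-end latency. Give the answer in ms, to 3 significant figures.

L = 1024 × 8 = 8192 bits.
Transmission delays (L/R per hop): 0.08192, 0.0145506, 0.0101136 ms; sum = 0.106584 ms.
Propagation delays (d/s per hop): 0.0022, 0.00439, 0.0032913 ms; sum = 0.0098813 ms.
Processing at 2 router(s): 2 × 1.3 ms = 2.6 ms.
End-to-end = 2.72 ms.

2.72 ms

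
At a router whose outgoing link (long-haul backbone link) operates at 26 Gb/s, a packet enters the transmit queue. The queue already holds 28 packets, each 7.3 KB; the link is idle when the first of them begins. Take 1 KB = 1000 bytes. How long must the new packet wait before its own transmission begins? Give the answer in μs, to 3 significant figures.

62.9 μs

Each queued packet: L/R = 58400/26000000000 = 2.24615 μs.
28 queued → 62.8923 μs.
Queuing delay = 62.9 μs.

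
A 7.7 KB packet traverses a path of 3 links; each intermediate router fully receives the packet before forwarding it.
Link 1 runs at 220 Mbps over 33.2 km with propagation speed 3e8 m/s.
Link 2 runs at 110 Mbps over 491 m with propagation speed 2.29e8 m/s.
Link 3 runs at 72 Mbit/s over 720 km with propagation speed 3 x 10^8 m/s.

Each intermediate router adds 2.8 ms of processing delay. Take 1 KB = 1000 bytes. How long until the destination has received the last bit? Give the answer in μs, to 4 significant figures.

L = 61600 bits.
Transmission delays (L/R per hop): 280, 560, 855.556 μs; sum = 1695.56 μs.
Propagation delays (d/s per hop): 110.667, 2.1441, 2400 μs; sum = 2512.81 μs.
Processing at 2 router(s): 2 × 2.8 ms = 5600 μs.
End-to-end = 9808 μs.

9808 μs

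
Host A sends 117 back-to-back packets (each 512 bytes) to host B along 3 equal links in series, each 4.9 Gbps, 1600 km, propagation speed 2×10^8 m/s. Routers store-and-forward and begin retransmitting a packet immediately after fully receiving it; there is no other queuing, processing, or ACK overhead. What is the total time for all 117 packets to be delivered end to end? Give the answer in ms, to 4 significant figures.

24.10 ms

Per-hop transmission t_tx = L/R = 4096/4900000000 = 0.000835918 ms.
Per-hop propagation t_prop = 1600000/200000000 = 8 ms.
Pipeline fill: first packet needs 3·t_tx to clear all hops; remaining 116 packets each add one t_tx.
Total = (3+117-1)·t_tx + 3·t_prop = 119·0.000835918 + 3·8 = 24.10 ms.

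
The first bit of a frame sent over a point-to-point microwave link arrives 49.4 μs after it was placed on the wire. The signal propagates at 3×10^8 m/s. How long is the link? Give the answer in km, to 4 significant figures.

14.82 km

d = s × t_prop = 300000000 × 4.94e-05 = 14.82 km.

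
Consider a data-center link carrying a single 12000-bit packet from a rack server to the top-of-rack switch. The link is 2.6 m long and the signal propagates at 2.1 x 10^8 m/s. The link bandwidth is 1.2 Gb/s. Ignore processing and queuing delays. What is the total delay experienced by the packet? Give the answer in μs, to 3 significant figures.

10.0 μs

Transmission delay = L/R = 12000 / 1200000000 = 10 μs.
Propagation delay = d/s = 2.6 m / 210000000 m/s = 0.012381 μs.
Total = 10.0 μs.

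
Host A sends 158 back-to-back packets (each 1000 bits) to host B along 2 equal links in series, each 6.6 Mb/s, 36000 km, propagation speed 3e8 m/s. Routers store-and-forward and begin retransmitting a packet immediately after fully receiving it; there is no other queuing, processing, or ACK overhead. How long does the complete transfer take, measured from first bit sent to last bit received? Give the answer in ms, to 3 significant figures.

264 ms

Per-hop transmission t_tx = L/R = 1000/6600000 = 0.151515 ms.
Per-hop propagation t_prop = 36000000/300000000 = 120 ms.
Pipeline fill: first packet needs 2·t_tx to clear all hops; remaining 157 packets each add one t_tx.
Total = (2+158-1)·t_tx + 2·t_prop = 159·0.151515 + 2·120 = 264 ms.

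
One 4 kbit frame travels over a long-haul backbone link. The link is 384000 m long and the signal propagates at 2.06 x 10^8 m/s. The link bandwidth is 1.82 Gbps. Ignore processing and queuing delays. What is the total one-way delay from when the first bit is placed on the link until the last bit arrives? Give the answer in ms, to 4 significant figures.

L = 4000 bits.
Transmission delay = L/R = 4000 / 1820000000 = 0.0021978 ms.
Propagation delay = d/s = 384000 m / 206000000 m/s = 1.86408 ms.
Total = 1.866 ms.

1.866 ms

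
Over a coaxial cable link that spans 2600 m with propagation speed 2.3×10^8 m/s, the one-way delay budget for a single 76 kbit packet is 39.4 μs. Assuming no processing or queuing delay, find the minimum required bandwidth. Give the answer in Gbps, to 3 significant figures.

2.71 Gbps

Propagation delay = 2600 / 2.3e+08 = 11.3043 μs.
Transmission budget = 39.4 − 11.3043 = 28.0957 μs.
R ≥ L / t_tx = 76000 bits / 2.80957e-05 s = 2.71 Gbps.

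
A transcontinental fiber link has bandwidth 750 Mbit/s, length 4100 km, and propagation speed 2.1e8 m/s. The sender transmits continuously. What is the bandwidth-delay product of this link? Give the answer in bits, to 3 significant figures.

Propagation delay = 4100000 / 210000000 = 0.0195238 s.
BDP = R × t_prop = 750000000 × 0.0195238 = 14642900 bits.

14600000 bits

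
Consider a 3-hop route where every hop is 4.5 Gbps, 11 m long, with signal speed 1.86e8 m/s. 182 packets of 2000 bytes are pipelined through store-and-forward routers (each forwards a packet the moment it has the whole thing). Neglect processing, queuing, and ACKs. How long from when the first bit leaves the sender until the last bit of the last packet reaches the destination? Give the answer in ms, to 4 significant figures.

0.6544 ms

Per-hop transmission t_tx = L/R = 16000/4500000000 = 0.00355556 ms.
Per-hop propagation t_prop = 11/186000000 = 5.91398e-05 ms.
Pipeline fill: first packet needs 3·t_tx to clear all hops; remaining 181 packets each add one t_tx.
Total = (3+182-1)·t_tx + 3·t_prop = 184·0.00355556 + 3·5.91398e-05 = 0.6544 ms.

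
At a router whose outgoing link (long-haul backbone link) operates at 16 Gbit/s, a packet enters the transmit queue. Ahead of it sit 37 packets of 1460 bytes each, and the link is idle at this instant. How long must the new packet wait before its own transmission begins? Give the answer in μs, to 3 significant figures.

27.0 μs

Each queued packet: L/R = 11680/16000000000 = 0.73 μs.
37 queued → 27.01 μs.
Queuing delay = 27.0 μs.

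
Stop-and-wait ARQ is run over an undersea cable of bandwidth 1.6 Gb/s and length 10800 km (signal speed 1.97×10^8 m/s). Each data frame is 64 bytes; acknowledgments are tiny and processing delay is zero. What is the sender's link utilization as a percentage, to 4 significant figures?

0.0002919 %

t_tx = L/R = 512/1600000000 = 3.2e-07 s.
t_prop = 10800000/197000000 = 0.0548223 s; RTT = 0.109645 s.
Cycle = t_tx + RTT = 0.109645 s.
Utilization = t_tx / cycle = 3.2e-07/0.109645 = 0.0002919 %.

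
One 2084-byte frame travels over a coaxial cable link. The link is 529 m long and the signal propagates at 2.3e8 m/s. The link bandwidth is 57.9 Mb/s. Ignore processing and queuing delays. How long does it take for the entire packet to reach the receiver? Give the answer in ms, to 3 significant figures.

0.290 ms

L = 2084 × 8 = 16672 bits.
Transmission delay = L/R = 16672 / 57900000 = 0.287945 ms.
Propagation delay = d/s = 529 m / 2.3e+08 m/s = 0.0023 ms.
Total = 0.290 ms.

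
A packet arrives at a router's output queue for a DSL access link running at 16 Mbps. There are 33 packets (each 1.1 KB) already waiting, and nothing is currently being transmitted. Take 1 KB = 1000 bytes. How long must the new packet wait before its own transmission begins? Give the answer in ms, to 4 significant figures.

18.15 ms

Each queued packet: L/R = 8800/16000000 = 0.55 ms.
33 queued → 18.15 ms.
Queuing delay = 18.15 ms.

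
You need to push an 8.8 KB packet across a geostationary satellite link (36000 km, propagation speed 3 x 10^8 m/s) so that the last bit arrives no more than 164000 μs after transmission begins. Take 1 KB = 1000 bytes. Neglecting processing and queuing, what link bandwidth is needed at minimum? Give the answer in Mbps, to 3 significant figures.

1.60 Mbps

L = 70400 bits.
Propagation delay = 36000000 / 300000000 = 120000 μs.
Transmission budget = 164000 − 120000 = 44000 μs.
R ≥ L / t_tx = 70400 bits / 0.044 s = 1.60 Mbps.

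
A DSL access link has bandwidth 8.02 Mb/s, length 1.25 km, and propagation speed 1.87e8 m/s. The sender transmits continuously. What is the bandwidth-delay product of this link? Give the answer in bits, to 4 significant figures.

Propagation delay = 1250 / 187000000 = 6.68449e-06 s.
BDP = R × t_prop = 8020000 × 6.68449e-06 = 53.6096 bits.

53.61 bits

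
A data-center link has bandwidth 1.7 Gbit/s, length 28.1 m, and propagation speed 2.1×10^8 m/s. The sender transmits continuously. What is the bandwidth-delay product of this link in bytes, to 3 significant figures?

Propagation delay = 28.1 / 210000000 = 1.3381e-07 s.
BDP = R × t_prop = 1700000000 × 1.3381e-07 = 227.476 bits.
In bytes: 227.476/8 = 28.4 bytes.

28.4 bytes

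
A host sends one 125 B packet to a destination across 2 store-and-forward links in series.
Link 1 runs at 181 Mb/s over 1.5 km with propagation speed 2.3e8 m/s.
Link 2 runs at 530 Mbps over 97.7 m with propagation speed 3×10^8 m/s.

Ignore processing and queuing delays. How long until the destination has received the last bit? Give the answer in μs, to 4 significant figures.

14.26 μs

L = 125 × 8 = 1000 bits.
Transmission delays (L/R per hop): 5.52486, 1.88679 μs; sum = 7.41165 μs.
Propagation delays (d/s per hop): 6.52174, 0.325667 μs; sum = 6.84741 μs.
End-to-end = 14.26 μs.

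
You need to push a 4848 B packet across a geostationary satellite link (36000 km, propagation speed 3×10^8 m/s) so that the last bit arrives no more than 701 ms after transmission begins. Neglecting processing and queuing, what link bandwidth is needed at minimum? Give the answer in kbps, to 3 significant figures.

66.8 kbps

L = 38784 bits.
Propagation delay = 36000000 / 300000000 = 120 ms.
Transmission budget = 701 − 120 = 581 ms.
R ≥ L / t_tx = 38784 bits / 0.581 s = 66.8 kbps.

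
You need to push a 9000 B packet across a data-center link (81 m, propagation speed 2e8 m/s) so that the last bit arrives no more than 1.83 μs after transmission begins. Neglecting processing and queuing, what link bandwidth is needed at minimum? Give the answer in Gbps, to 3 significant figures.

50.5 Gbps

L = 72000 bits.
Propagation delay = 81 / 200000000 = 0.405 μs.
Transmission budget = 1.83 − 0.405 = 1.425 μs.
R ≥ L / t_tx = 72000 bits / 1.425e-06 s = 50.5 Gbps.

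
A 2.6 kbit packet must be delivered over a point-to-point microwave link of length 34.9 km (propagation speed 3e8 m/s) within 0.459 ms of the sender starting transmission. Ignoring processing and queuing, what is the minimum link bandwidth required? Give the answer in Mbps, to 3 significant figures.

7.59 Mbps

Propagation delay = 34900 / 300000000 = 0.116333 ms.
Transmission budget = 0.459 − 0.116333 = 0.342667 ms.
R ≥ L / t_tx = 2600 bits / 0.000342667 s = 7.59 Mbps.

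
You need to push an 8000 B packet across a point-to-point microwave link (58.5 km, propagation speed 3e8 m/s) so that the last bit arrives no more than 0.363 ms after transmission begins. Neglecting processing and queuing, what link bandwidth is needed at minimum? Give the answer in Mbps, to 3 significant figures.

381 Mbps

L = 64000 bits.
Propagation delay = 58500 / 300000000 = 0.195 ms.
Transmission budget = 0.363 − 0.195 = 0.168 ms.
R ≥ L / t_tx = 64000 bits / 0.000168 s = 381 Mbps.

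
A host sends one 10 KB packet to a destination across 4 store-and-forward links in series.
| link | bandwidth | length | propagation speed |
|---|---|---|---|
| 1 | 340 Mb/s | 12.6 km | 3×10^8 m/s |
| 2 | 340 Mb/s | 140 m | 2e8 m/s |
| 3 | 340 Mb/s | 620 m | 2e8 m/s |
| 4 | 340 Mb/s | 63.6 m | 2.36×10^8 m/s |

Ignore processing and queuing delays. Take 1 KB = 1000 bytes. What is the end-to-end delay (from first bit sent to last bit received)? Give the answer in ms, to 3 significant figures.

L = 80000 bits.
Transmission delay per hop = L/R = 80000/340000000 = 0.235294 ms; 4 hops → 0.941176 ms.
Propagation delays (d/s per hop): 0.042, 0.0007, 0.0031, 0.000269492 ms; sum = 0.0460695 ms.
End-to-end = 0.987 ms.

0.987 ms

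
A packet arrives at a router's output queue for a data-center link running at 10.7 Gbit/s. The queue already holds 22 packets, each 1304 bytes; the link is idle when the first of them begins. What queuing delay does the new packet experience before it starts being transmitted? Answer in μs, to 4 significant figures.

Each queued packet: L/R = 10432/10700000000 = 0.974953 μs.
22 queued → 21.449 μs.
Queuing delay = 21.45 μs.

21.45 μs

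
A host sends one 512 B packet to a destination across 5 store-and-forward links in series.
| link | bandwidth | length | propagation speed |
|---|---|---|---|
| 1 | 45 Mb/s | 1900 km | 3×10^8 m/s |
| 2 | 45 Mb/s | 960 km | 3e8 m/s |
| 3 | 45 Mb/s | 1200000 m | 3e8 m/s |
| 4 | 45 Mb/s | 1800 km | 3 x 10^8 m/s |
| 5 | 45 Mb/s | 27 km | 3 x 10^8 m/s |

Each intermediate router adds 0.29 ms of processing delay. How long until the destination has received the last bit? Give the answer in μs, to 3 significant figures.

L = 512 × 8 = 4096 bits.
Transmission delay per hop = L/R = 4096/45000000 = 91.0222 μs; 5 hops → 455.111 μs.
Propagation delays (d/s per hop): 6333.33, 3200, 4000, 6000, 90 μs; sum = 19623.3 μs.
Processing at 4 router(s): 4 × 0.29 ms = 1160 μs.
End-to-end = 21200 μs.

21200 μs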